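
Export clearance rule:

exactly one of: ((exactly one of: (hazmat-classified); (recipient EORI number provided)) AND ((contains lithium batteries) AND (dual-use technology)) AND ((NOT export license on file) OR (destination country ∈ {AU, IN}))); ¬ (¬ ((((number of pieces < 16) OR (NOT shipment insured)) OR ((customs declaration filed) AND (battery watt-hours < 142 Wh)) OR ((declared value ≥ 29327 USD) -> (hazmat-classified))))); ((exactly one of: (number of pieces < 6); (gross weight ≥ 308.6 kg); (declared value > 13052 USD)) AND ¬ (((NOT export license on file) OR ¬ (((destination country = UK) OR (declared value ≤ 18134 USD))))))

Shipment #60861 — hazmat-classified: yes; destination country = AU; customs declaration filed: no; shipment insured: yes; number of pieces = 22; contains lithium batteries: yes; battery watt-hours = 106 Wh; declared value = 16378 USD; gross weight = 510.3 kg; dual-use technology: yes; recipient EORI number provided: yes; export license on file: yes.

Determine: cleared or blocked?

Cleared

Atomic conditions:
  hazmat-classified: yes → true
  recipient EORI number provided: yes → true
  contains lithium batteries: yes → true
  dual-use technology: yes → true
  NOT export license on file: yes → false
  destination country ∈ {AU, IN}: AU is in the set → true
  number of pieces < 16: 22 < 16 is false
  NOT shipment insured: yes → false
  customs declaration filed: no → false
  battery watt-hours < 142 Wh: 106 < 142 is true
  declared value ≥ 29327 USD: 16378 ≥ 29327 is false
  number of pieces < 6: 22 < 6 is false
  gross weight ≥ 308.6 kg: 510.3 ≥ 308.6 is true
  declared value > 13052 USD: 16378 > 13052 is true
  destination country = UK: AU == UK is false
  declared value ≤ 18134 USD: 16378 ≤ 18134 is true
Combine:
[1.1] exactly-one(true, true) = false
[1.2] true AND true = true
[1.3] false OR true = true
[1] false AND true AND true = false
[2.1.1.1] false OR false = false
[2.1.1.2] false AND true = false
[2.1.1.3] false → true (antecedent false ⇒ implication holds) = true
[2.1.1] false OR false OR true = true
[2.1] NOT true = false
[2] NOT false = true
[3.1] exactly-one(false, true, true) = false
[3.2.1.2.1] false OR true = true
[3.2.1.2] NOT true = false
[3.2.1] false OR false = false
[3.2] NOT false = true
[3] false AND true = false
[root] exactly-one(false, true, false) = true
Overall: true → cleared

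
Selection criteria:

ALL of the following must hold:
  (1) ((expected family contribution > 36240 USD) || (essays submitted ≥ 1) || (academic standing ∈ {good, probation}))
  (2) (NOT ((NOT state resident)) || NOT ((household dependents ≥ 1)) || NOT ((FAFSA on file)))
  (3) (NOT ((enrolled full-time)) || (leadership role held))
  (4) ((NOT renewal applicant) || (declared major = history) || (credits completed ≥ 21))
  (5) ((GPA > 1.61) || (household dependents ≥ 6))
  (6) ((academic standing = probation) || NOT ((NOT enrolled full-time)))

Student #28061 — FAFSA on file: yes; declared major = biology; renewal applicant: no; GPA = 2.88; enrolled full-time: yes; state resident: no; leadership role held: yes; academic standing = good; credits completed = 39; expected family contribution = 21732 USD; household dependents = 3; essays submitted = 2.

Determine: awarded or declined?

Declined

Atomic conditions:
  expected family contribution > 36240 USD: 21732 > 36240 is false
  essays submitted ≥ 1: 2 ≥ 1 is true
  academic standing ∈ {good, probation}: good is in the set → true
  NOT state resident: no → true
  household dependents ≥ 1: 3 ≥ 1 is true
  FAFSA on file: yes → true
  enrolled full-time: yes → true
  leadership role held: yes → true
  NOT renewal applicant: no → true
  declared major = history: biology == history is false
  credits completed ≥ 21: 39 ≥ 21 is true
  GPA > 1.61: 2.88 > 1.61 is true
  household dependents ≥ 6: 3 ≥ 6 is false
  academic standing = probation: good == probation is false
  NOT enrolled full-time: yes → false
Combine:
[1] false OR true OR true = true
[2.1] NOT true = false
[2.2] NOT true = false
[2.3] NOT true = false
[2] false OR false OR false = false
[3.1] NOT true = false
[3] false OR true = true
[4] true OR false OR true = true
[5] true OR false = true
[6.2] NOT false = true
[6] false OR true = true
[root] true AND false AND true AND true AND true AND true = false
Overall: false → declined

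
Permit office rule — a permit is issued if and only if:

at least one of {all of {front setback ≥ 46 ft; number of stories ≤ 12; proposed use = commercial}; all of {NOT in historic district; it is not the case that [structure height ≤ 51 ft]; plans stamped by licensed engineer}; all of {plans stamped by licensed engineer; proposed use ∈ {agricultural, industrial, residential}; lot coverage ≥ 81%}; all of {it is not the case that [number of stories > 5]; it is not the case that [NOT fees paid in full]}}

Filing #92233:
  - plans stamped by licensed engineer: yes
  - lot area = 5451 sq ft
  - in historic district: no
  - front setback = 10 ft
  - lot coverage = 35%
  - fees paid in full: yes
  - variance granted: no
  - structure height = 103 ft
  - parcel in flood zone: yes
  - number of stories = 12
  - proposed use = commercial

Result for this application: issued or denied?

Atomic conditions:
  front setback ≥ 46 ft: 10 ≥ 46 is false
  number of stories ≤ 12: 12 ≤ 12 is true
  proposed use = commercial: commercial == commercial is true
  NOT in historic district: no → true
  structure height ≤ 51 ft: 103 ≤ 51 is false
  plans stamped by licensed engineer: yes → true
  proposed use ∈ {agricultural, industrial, residential}: commercial is not in the set → false
  lot coverage ≥ 81%: 35 ≥ 81 is false
  number of stories > 5: 12 > 5 is true
  NOT fees paid in full: yes → false
Combine:
[1] false AND true AND true = false
[2.2] NOT false = true
[2] true AND true AND true = true
[3] true AND false AND false = false
[4.1] NOT true = false
[4.2] NOT false = true
[4] false AND true = false
[root] false OR true OR false OR false = true
Overall: true → issued

Issued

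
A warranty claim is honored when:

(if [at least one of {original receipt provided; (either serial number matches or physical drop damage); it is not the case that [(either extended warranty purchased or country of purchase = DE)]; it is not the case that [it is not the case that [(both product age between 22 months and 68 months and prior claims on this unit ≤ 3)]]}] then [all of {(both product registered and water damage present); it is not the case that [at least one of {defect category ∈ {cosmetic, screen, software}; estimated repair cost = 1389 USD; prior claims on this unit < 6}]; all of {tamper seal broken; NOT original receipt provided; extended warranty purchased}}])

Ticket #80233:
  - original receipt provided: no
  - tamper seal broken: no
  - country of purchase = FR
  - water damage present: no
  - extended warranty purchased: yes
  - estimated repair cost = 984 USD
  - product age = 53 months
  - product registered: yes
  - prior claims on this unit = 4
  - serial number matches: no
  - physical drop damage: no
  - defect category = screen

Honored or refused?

Atomic conditions:
  original receipt provided: no → false
  serial number matches: no → false
  physical drop damage: no → false
  extended warranty purchased: yes → true
  country of purchase = DE: FR == DE is false
  product age between 22 months and 68 months: 53 in [22, 68] is true
  prior claims on this unit ≤ 3: 4 ≤ 3 is false
  product registered: yes → true
  water damage present: no → false
  defect category ∈ {cosmetic, screen, software}: screen is in the set → true
  estimated repair cost = 1389 USD: 984 == 1389 is false
  prior claims on this unit < 6: 4 < 6 is true
  tamper seal broken: no → false
  NOT original receipt provided: no → true
Combine:
[1.2] false OR false = false
[1.3.1] true OR false = true
[1.3] NOT true = false
[1.4.1.1] true AND false = false
[1.4.1] NOT false = true
[1.4] NOT true = false
[1] false OR false OR false OR false = false
[2.1] true AND false = false
[2.2.1] true OR false OR true = true
[2.2] NOT true = false
[2.3] false AND true AND true = false
[2] false AND false AND false = false
[root] false → false (antecedent false ⇒ implication holds) = true
Overall: true → honored

Honored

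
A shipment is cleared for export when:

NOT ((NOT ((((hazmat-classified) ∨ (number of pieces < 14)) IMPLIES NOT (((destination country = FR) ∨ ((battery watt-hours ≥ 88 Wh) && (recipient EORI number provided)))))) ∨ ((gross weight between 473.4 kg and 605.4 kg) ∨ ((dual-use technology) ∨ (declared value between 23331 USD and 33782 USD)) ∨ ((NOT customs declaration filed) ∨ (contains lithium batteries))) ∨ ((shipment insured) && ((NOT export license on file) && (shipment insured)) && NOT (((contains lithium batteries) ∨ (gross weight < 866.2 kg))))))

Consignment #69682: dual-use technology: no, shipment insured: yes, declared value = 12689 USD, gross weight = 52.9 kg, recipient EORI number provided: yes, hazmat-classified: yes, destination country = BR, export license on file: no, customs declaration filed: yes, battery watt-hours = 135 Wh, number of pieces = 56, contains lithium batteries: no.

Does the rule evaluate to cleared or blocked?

Atomic conditions:
  hazmat-classified: yes → true
  number of pieces < 14: 56 < 14 is false
  destination country = FR: BR == FR is false
  battery watt-hours ≥ 88 Wh: 135 ≥ 88 is true
  recipient EORI number provided: yes → true
  gross weight between 473.4 kg and 605.4 kg: 52.9 in [473.4, 605.4] is false
  dual-use technology: no → false
  declared value between 23331 USD and 33782 USD: 12689 in [23331, 33782] is false
  NOT customs declaration filed: yes → false
  contains lithium batteries: no → false
  shipment insured: yes → true
  NOT export license on file: no → true
  gross weight < 866.2 kg: 52.9 < 866.2 is true
Combine:
[1.1.1.1] true OR false = true
[1.1.1.2.1.2] true AND true = true
[1.1.1.2.1] false OR true = true
[1.1.1.2] NOT true = false
[1.1.1] true → false = false
[1.1] NOT false = true
[1.2.2] false OR false = false
[1.2.3] false OR false = false
[1.2] false OR false OR false = false
[1.3.2] true AND true = true
[1.3.3.1] false OR true = true
[1.3.3] NOT true = false
[1.3] true AND true AND false = false
[1] true OR false OR false = true
[root] NOT true = false
Overall: false → blocked

Blocked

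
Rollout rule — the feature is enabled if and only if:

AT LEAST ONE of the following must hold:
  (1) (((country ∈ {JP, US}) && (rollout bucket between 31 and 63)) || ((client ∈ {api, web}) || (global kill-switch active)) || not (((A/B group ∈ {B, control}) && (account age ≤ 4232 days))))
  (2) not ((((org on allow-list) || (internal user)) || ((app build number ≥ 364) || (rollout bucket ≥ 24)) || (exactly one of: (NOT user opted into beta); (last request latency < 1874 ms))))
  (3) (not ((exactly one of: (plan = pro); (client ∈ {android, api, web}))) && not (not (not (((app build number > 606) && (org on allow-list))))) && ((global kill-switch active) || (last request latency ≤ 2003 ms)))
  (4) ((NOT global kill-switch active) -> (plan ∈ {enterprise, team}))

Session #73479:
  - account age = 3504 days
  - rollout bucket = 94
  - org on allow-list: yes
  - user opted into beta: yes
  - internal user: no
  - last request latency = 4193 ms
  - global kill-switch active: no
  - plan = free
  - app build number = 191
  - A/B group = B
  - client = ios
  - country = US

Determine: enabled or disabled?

Disabled

Atomic conditions:
  country ∈ {JP, US}: US is in the set → true
  rollout bucket between 31 and 63: 94 in [31, 63] is false
  client ∈ {api, web}: ios is not in the set → false
  global kill-switch active: no → false
  A/B group ∈ {B, control}: B is in the set → true
  account age ≤ 4232 days: 3504 ≤ 4232 is true
  org on allow-list: yes → true
  internal user: no → false
  app build number ≥ 364: 191 ≥ 364 is false
  rollout bucket ≥ 24: 94 ≥ 24 is true
  NOT user opted into beta: yes → false
  last request latency < 1874 ms: 4193 < 1874 is false
  plan = pro: free == pro is false
  client ∈ {android, api, web}: ios is not in the set → false
  app build number > 606: 191 > 606 is false
  last request latency ≤ 2003 ms: 4193 ≤ 2003 is false
  NOT global kill-switch active: no → true
  plan ∈ {enterprise, team}: free is not in the set → false
Combine:
[1.1] true AND false = false
[1.2] false OR false = false
[1.3.1] true AND true = true
[1.3] NOT true = false
[1] false OR false OR false = false
[2.1.1] true OR false = true
[2.1.2] false OR true = true
[2.1.3] exactly-one(false, false) = false
[2.1] true OR true OR false = true
[2] NOT true = false
[3.1.1] exactly-one(false, false) = false
[3.1] NOT false = true
[3.2.1.1.1] false AND true = false
[3.2.1.1] NOT false = true
[3.2.1] NOT true = false
[3.2] NOT false = true
[3.3] false OR false = false
[3] true AND true AND false = false
[4] true → false = false
[root] false OR false OR false OR false = false
Overall: false → disabled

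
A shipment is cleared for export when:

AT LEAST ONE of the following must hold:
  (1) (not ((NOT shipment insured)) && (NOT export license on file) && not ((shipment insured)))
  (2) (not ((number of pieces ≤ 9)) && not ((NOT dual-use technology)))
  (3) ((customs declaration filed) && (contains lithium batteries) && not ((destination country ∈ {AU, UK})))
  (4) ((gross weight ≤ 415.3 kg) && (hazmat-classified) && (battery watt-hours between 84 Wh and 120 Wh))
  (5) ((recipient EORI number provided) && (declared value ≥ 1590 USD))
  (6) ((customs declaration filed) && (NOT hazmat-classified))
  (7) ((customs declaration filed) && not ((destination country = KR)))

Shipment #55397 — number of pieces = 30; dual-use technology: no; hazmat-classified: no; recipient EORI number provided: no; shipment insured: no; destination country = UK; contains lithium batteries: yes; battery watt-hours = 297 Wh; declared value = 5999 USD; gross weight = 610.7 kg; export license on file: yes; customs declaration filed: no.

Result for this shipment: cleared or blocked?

Atomic conditions:
  NOT shipment insured: no → true
  NOT export license on file: yes → false
  shipment insured: no → false
  number of pieces ≤ 9: 30 ≤ 9 is false
  NOT dual-use technology: no → true
  customs declaration filed: no → false
  contains lithium batteries: yes → true
  destination country ∈ {AU, UK}: UK is in the set → true
  gross weight ≤ 415.3 kg: 610.7 ≤ 415.3 is false
  hazmat-classified: no → false
  battery watt-hours between 84 Wh and 120 Wh: 297 in [84, 120] is false
  recipient EORI number provided: no → false
  declared value ≥ 1590 USD: 5999 ≥ 1590 is true
  NOT hazmat-classified: no → true
  destination country = KR: UK == KR is false
Combine:
[1.1] NOT true = false
[1.3] NOT false = true
[1] false AND false AND true = false
[2.1] NOT false = true
[2.2] NOT true = false
[2] true AND false = false
[3.3] NOT true = false
[3] false AND true AND false = false
[4] false AND false AND false = false
[5] false AND true = false
[6] false AND true = false
[7.2] NOT false = true
[7] false AND true = false
[root] false OR false OR false OR false OR false OR false OR false = false
Overall: false → blocked

Blocked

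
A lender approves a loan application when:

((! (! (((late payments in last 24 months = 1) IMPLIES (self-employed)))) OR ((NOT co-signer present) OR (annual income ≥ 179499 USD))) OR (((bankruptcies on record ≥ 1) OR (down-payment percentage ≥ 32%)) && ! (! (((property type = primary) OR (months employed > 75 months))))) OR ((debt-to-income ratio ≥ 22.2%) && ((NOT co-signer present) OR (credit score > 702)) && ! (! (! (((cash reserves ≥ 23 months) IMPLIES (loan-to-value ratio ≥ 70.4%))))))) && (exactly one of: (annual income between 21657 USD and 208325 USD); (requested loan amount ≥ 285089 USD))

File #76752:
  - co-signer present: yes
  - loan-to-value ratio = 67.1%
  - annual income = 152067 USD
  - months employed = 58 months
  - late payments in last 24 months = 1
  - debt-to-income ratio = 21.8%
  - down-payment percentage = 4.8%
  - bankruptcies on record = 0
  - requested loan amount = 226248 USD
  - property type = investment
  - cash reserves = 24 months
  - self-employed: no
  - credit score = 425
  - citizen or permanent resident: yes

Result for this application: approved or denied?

Atomic conditions:
  late payments in last 24 months = 1: 1 == 1 is true
  self-employed: no → false
  NOT co-signer present: yes → false
  annual income ≥ 179499 USD: 152067 ≥ 179499 is false
  bankruptcies on record ≥ 1: 0 ≥ 1 is false
  down-payment percentage ≥ 32%: 4.8 ≥ 32 is false
  property type = primary: investment == primary is false
  months employed > 75 months: 58 > 75 is false
  debt-to-income ratio ≥ 22.2%: 21.8 ≥ 22.2 is false
  credit score > 702: 425 > 702 is false
  cash reserves ≥ 23 months: 24 ≥ 23 is true
  loan-to-value ratio ≥ 70.4%: 67.1 ≥ 70.4 is false
  annual income between 21657 USD and 208325 USD: 152067 in [21657, 208325] is true
  requested loan amount ≥ 285089 USD: 226248 ≥ 285089 is false
Combine:
[1.1.1.1.1] true → false = false
[1.1.1.1] NOT false = true
[1.1.1] NOT true = false
[1.1.2] false OR false = false
[1.1] false OR false = false
[1.2.1] false OR false = false
[1.2.2.1.1] false OR false = false
[1.2.2.1] NOT false = true
[1.2.2] NOT true = false
[1.2] false AND false = false
[1.3.2] false OR false = false
[1.3.3.1.1.1] true → false = false
[1.3.3.1.1] NOT false = true
[1.3.3.1] NOT true = false
[1.3.3] NOT false = true
[1.3] false AND false AND true = false
[1] false OR false OR false = false
[2] exactly-one(true, false) = true
[root] false AND true = false
Overall: false → denied

Denied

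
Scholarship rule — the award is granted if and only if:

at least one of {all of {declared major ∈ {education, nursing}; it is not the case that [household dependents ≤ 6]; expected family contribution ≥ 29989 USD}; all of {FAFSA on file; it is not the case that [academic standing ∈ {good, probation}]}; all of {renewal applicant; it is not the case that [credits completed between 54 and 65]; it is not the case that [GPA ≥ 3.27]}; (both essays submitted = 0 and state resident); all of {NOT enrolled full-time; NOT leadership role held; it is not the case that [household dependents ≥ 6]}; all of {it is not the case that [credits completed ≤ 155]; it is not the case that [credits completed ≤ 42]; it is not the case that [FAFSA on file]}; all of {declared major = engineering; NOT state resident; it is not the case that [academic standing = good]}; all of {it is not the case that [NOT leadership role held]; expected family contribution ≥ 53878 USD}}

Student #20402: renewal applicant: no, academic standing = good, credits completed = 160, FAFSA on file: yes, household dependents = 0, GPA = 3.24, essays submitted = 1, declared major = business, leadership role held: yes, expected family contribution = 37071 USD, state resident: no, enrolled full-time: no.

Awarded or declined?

Atomic conditions:
  declared major ∈ {education, nursing}: business is not in the set → false
  household dependents ≤ 6: 0 ≤ 6 is true
  expected family contribution ≥ 29989 USD: 37071 ≥ 29989 is true
  FAFSA on file: yes → true
  academic standing ∈ {good, probation}: good is in the set → true
  renewal applicant: no → false
  credits completed between 54 and 65: 160 in [54, 65] is false
  GPA ≥ 3.27: 3.24 ≥ 3.27 is false
  essays submitted = 0: 1 == 0 is false
  state resident: no → false
  NOT enrolled full-time: no → true
  NOT leadership role held: yes → false
  household dependents ≥ 6: 0 ≥ 6 is false
  credits completed ≤ 155: 160 ≤ 155 is false
  credits completed ≤ 42: 160 ≤ 42 is false
  declared major = engineering: business == engineering is false
  NOT state resident: no → true
  academic standing = good: good == good is true
  expected family contribution ≥ 53878 USD: 37071 ≥ 53878 is false
Combine:
[1.2] NOT true = false
[1] false AND false AND true = false
[2.2] NOT true = false
[2] true AND false = false
[3.2] NOT false = true
[3.3] NOT false = true
[3] false AND true AND true = false
[4] false AND false = false
[5.3] NOT false = true
[5] true AND false AND true = false
[6.1] NOT false = true
[6.2] NOT false = true
[6.3] NOT true = false
[6] true AND true AND false = false
[7.3] NOT true = false
[7] false AND true AND false = false
[8.1] NOT false = true
[8] true AND false = false
[root] false OR false OR false OR false OR false OR false OR false OR false = false
Overall: false → declined

Declined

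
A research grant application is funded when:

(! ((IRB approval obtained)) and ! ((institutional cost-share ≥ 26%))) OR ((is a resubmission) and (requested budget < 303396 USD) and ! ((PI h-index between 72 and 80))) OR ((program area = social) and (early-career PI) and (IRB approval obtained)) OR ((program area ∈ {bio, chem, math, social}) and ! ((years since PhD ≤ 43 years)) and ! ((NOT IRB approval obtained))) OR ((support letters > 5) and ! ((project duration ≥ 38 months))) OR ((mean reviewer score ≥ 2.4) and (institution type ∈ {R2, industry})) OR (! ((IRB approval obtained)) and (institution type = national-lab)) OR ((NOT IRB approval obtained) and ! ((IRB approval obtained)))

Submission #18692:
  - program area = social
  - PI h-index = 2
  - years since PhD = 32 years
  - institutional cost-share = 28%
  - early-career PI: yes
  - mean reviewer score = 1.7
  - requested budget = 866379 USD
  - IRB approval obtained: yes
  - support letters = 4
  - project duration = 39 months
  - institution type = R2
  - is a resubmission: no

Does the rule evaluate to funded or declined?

Atomic conditions:
  IRB approval obtained: yes → true
  institutional cost-share ≥ 26%: 28 ≥ 26 is true
  is a resubmission: no → false
  requested budget < 303396 USD: 866379 < 303396 is false
  PI h-index between 72 and 80: 2 in [72, 80] is false
  program area = social: social == social is true
  early-career PI: yes → true
  program area ∈ {bio, chem, math, social}: social is in the set → true
  years since PhD ≤ 43 years: 32 ≤ 43 is true
  NOT IRB approval obtained: yes → false
  support letters > 5: 4 > 5 is false
  project duration ≥ 38 months: 39 ≥ 38 is true
  mean reviewer score ≥ 2.4: 1.7 ≥ 2.4 is false
  institution type ∈ {R2, industry}: R2 is in the set → true
  institution type = national-lab: R2 == national-lab is false
Combine:
[1.1] NOT true = false
[1.2] NOT true = false
[1] false AND false = false
[2.3] NOT false = true
[2] false AND false AND true = false
[3] true AND true AND true = true
[4.2] NOT true = false
[4.3] NOT false = true
[4] true AND false AND true = false
[5.2] NOT true = false
[5] false AND false = false
[6] false AND true = false
[7.1] NOT true = false
[7] false AND false = false
[8.2] NOT true = false
[8] false AND false = false
[root] false OR false OR true OR false OR false OR false OR false OR false = true
Overall: true → funded

Funded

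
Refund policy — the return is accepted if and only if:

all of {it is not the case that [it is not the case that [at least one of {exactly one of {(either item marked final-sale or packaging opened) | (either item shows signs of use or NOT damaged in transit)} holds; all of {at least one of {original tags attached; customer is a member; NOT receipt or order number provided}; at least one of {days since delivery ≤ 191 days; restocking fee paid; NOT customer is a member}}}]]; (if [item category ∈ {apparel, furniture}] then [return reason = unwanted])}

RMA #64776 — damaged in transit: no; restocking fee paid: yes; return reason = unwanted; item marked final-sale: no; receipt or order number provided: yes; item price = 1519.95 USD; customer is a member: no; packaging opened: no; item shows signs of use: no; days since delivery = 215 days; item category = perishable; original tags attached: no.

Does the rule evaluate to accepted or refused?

Atomic conditions:
  item marked final-sale: no → false
  packaging opened: no → false
  item shows signs of use: no → false
  NOT damaged in transit: no → true
  original tags attached: no → false
  customer is a member: no → false
  NOT receipt or order number provided: yes → false
  days since delivery ≤ 191 days: 215 ≤ 191 is false
  restocking fee paid: yes → true
  NOT customer is a member: no → true
  item category ∈ {apparel, furniture}: perishable is not in the set → false
  return reason = unwanted: unwanted == unwanted is true
Combine:
[1.1.1.1.1] false OR false = false
[1.1.1.1.2] false OR true = true
[1.1.1.1] exactly-one(false, true) = true
[1.1.1.2.1] false OR false OR false = false
[1.1.1.2.2] false OR true OR true = true
[1.1.1.2] false AND true = false
[1.1.1] true OR false = true
[1.1] NOT true = false
[1] NOT false = true
[2] false → true (antecedent false ⇒ implication holds) = true
[root] true AND true = true
Overall: true → accepted

Accepted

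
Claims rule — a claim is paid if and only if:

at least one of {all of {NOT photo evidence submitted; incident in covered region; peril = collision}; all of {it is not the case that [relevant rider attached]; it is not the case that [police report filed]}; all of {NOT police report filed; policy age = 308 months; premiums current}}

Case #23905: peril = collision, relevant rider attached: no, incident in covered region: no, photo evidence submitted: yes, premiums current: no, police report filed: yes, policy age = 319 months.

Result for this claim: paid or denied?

Denied

Atomic conditions:
  NOT photo evidence submitted: yes → false
  incident in covered region: no → false
  peril = collision: collision == collision is true
  relevant rider attached: no → false
  police report filed: yes → true
  NOT police report filed: yes → false
  policy age = 308 months: 319 == 308 is false
  premiums current: no → false
Combine:
[1] false AND false AND true = false
[2.1] NOT false = true
[2.2] NOT true = false
[2] true AND false = false
[3] false AND false AND false = false
[root] false OR false OR false = false
Overall: false → denied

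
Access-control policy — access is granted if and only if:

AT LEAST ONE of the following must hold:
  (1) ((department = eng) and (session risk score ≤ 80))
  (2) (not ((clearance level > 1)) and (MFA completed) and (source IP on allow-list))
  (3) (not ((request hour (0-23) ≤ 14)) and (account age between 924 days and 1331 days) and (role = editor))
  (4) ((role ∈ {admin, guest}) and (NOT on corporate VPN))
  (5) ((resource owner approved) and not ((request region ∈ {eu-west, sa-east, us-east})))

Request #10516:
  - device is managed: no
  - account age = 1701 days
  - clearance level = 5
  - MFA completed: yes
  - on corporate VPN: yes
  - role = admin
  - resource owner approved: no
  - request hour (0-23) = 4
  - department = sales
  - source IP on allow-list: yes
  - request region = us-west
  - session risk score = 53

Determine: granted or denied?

Atomic conditions:
  department = eng: sales == eng is false
  session risk score ≤ 80: 53 ≤ 80 is true
  clearance level > 1: 5 > 1 is true
  MFA completed: yes → true
  source IP on allow-list: yes → true
  request hour (0-23) ≤ 14: 4 ≤ 14 is true
  account age between 924 days and 1331 days: 1701 in [924, 1331] is false
  role = editor: admin == editor is false
  role ∈ {admin, guest}: admin is in the set → true
  NOT on corporate VPN: yes → false
  resource owner approved: no → false
  request region ∈ {eu-west, sa-east, us-east}: us-west is not in the set → false
Combine:
[1] false AND true = false
[2.1] NOT true = false
[2] false AND true AND true = false
[3.1] NOT true = false
[3] false AND false AND false = false
[4] true AND false = false
[5.2] NOT false = true
[5] false AND true = false
[root] false OR false OR false OR false OR false = false
Overall: false → denied

Denied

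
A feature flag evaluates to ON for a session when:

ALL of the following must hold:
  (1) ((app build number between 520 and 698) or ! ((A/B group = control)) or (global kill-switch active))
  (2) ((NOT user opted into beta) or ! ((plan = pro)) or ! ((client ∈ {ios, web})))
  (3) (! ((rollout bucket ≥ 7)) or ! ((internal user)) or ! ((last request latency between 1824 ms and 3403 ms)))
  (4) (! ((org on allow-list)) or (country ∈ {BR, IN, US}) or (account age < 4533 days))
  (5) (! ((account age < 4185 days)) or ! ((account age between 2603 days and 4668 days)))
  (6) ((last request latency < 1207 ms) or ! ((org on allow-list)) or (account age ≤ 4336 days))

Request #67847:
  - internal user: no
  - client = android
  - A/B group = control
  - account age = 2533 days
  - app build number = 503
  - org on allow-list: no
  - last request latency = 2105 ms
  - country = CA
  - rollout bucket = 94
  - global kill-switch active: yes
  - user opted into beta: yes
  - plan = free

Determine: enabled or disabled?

Atomic conditions:
  app build number between 520 and 698: 503 in [520, 698] is false
  A/B group = control: control == control is true
  global kill-switch active: yes → true
  NOT user opted into beta: yes → false
  plan = pro: free == pro is false
  client ∈ {ios, web}: android is not in the set → false
  rollout bucket ≥ 7: 94 ≥ 7 is true
  internal user: no → false
  last request latency between 1824 ms and 3403 ms: 2105 in [1824, 3403] is true
  org on allow-list: no → false
  country ∈ {BR, IN, US}: CA is not in the set → false
  account age < 4533 days: 2533 < 4533 is true
  account age < 4185 days: 2533 < 4185 is true
  account age between 2603 days and 4668 days: 2533 in [2603, 4668] is false
  last request latency < 1207 ms: 2105 < 1207 is false
  account age ≤ 4336 days: 2533 ≤ 4336 is true
Combine:
[1.2] NOT true = false
[1] false OR false OR true = true
[2.2] NOT false = true
[2.3] NOT false = true
[2] false OR true OR true = true
[3.1] NOT true = false
[3.2] NOT false = true
[3.3] NOT true = false
[3] false OR true OR false = true
[4.1] NOT false = true
[4] true OR false OR true = true
[5.1] NOT true = false
[5.2] NOT false = true
[5] false OR true = true
[6.2] NOT false = true
[6] false OR true OR true = true
[root] true AND true AND true AND true AND true AND true = true
Overall: true → enabled

Enabled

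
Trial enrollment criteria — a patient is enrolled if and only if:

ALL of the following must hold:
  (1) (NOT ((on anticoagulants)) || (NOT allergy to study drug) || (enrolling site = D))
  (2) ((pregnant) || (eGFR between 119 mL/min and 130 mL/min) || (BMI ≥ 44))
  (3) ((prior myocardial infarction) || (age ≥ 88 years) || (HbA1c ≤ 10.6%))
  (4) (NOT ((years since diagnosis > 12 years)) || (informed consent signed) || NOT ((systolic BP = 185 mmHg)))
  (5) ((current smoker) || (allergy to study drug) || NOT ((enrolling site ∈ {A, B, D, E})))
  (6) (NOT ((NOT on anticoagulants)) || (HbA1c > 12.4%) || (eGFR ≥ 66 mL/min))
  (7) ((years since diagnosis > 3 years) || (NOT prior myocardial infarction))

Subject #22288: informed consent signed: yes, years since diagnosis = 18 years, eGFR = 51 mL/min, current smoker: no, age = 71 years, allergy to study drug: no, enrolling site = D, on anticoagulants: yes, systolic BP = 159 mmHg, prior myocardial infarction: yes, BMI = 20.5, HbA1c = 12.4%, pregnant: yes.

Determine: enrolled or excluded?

Excluded

Atomic conditions:
  on anticoagulants: yes → true
  NOT allergy to study drug: no → true
  enrolling site = D: D == D is true
  pregnant: yes → true
  eGFR between 119 mL/min and 130 mL/min: 51 in [119, 130] is false
  BMI ≥ 44: 20.5 ≥ 44 is false
  prior myocardial infarction: yes → true
  age ≥ 88 years: 71 ≥ 88 is false
  HbA1c ≤ 10.6%: 12.4 ≤ 10.6 is false
  years since diagnosis > 12 years: 18 > 12 is true
  informed consent signed: yes → true
  systolic BP = 185 mmHg: 159 == 185 is false
  current smoker: no → false
  allergy to study drug: no → false
  enrolling site ∈ {A, B, D, E}: D is in the set → true
  NOT on anticoagulants: yes → false
  HbA1c > 12.4%: 12.4 > 12.4 is false
  eGFR ≥ 66 mL/min: 51 ≥ 66 is false
  years since diagnosis > 3 years: 18 > 3 is true
  NOT prior myocardial infarction: yes → false
Combine:
[1.1] NOT true = false
[1] false OR true OR true = true
[2] true OR false OR false = true
[3] true OR false OR false = true
[4.1] NOT true = false
[4.3] NOT false = true
[4] false OR true OR true = true
[5.3] NOT true = false
[5] false OR false OR false = false
[6.1] NOT false = true
[6] true OR false OR false = true
[7] true OR false = true
[root] true AND true AND true AND true AND false AND true AND true = false
Overall: false → excluded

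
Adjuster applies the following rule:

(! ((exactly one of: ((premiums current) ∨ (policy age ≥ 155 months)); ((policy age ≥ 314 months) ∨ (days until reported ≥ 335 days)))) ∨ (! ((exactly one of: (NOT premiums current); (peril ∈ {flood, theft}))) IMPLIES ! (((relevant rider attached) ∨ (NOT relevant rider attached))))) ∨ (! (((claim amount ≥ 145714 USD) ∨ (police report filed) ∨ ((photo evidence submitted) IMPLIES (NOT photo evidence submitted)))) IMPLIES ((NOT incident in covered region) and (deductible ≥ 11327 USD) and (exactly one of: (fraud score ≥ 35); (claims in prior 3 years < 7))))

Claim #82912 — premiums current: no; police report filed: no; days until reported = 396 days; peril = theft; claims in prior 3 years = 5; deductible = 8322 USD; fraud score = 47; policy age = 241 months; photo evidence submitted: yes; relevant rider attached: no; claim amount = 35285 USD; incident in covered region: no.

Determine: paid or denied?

Paid

Atomic conditions:
  premiums current: no → false
  policy age ≥ 155 months: 241 ≥ 155 is true
  policy age ≥ 314 months: 241 ≥ 314 is false
  days until reported ≥ 335 days: 396 ≥ 335 is true
  NOT premiums current: no → true
  peril ∈ {flood, theft}: theft is in the set → true
  relevant rider attached: no → false
  NOT relevant rider attached: no → true
  claim amount ≥ 145714 USD: 35285 ≥ 145714 is false
  police report filed: no → false
  photo evidence submitted: yes → true
  NOT photo evidence submitted: yes → false
  NOT incident in covered region: no → true
  deductible ≥ 11327 USD: 8322 ≥ 11327 is false
  fraud score ≥ 35: 47 ≥ 35 is true
  claims in prior 3 years < 7: 5 < 7 is true
Combine:
[1.1.1.1] false OR true = true
[1.1.1.2] false OR true = true
[1.1.1] exactly-one(true, true) = false
[1.1] NOT false = true
[1.2.1.1] exactly-one(true, true) = false
[1.2.1] NOT false = true
[1.2.2.1] false OR true = true
[1.2.2] NOT true = false
[1.2] true → false = false
[1] true OR false = true
[2.1.1.3] true → false = false
[2.1.1] false OR false OR false = false
[2.1] NOT false = true
[2.2.3] exactly-one(true, true) = false
[2.2] true AND false AND false = false
[2] true → false = false
[root] true OR false = true
Overall: true → paid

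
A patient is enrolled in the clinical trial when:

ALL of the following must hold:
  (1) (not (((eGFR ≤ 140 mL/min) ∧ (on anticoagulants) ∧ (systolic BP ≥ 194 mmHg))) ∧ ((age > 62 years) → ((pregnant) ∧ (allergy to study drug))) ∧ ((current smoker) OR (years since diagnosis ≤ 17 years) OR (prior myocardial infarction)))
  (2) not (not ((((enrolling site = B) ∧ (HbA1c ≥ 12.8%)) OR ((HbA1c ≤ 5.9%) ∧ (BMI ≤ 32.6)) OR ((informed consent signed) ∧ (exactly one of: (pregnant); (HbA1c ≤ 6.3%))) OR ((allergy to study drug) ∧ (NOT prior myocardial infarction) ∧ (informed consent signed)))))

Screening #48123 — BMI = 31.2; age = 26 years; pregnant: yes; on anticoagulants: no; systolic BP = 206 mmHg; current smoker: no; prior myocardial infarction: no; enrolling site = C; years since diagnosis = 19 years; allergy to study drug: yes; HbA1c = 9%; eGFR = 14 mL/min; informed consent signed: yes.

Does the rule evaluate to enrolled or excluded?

Excluded

Atomic conditions:
  eGFR ≤ 140 mL/min: 14 ≤ 140 is true
  on anticoagulants: no → false
  systolic BP ≥ 194 mmHg: 206 ≥ 194 is true
  age > 62 years: 26 > 62 is false
  pregnant: yes → true
  allergy to study drug: yes → true
  current smoker: no → false
  years since diagnosis ≤ 17 years: 19 ≤ 17 is false
  prior myocardial infarction: no → false
  enrolling site = B: C == B is false
  HbA1c ≥ 12.8%: 9 ≥ 12.8 is false
  HbA1c ≤ 5.9%: 9 ≤ 5.9 is false
  BMI ≤ 32.6: 31.2 ≤ 32.6 is true
  informed consent signed: yes → true
  HbA1c ≤ 6.3%: 9 ≤ 6.3 is false
  NOT prior myocardial infarction: no → true
Combine:
[1.1.1] true AND false AND true = false
[1.1] NOT false = true
[1.2.2] true AND true = true
[1.2] false → true (antecedent false ⇒ implication holds) = true
[1.3] false OR false OR false = false
[1] true AND true AND false = false
[2.1.1.1] false AND false = false
[2.1.1.2] false AND true = false
[2.1.1.3.2] exactly-one(true, false) = true
[2.1.1.3] true AND true = true
[2.1.1.4] true AND true AND true = true
[2.1.1] false OR false OR true OR true = true
[2.1] NOT true = false
[2] NOT false = true
[root] false AND true = false
Overall: false → excluded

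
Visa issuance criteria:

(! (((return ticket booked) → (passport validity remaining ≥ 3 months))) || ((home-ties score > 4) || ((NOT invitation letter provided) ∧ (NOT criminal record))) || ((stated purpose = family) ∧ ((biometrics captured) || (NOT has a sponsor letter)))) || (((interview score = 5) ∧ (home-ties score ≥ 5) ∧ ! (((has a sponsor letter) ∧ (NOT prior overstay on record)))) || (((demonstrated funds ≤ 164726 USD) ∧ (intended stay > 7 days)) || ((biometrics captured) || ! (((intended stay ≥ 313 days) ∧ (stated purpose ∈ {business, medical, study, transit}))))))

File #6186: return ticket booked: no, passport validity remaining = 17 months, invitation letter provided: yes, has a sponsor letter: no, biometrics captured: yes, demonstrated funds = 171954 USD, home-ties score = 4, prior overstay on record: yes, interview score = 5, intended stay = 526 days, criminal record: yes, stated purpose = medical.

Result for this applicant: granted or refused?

Granted

Atomic conditions:
  return ticket booked: no → false
  passport validity remaining ≥ 3 months: 17 ≥ 3 is true
  home-ties score > 4: 4 > 4 is false
  NOT invitation letter provided: yes → false
  NOT criminal record: yes → false
  stated purpose = family: medical == family is false
  biometrics captured: yes → true
  NOT has a sponsor letter: no → true
  interview score = 5: 5 == 5 is true
  home-ties score ≥ 5: 4 ≥ 5 is false
  has a sponsor letter: no → false
  NOT prior overstay on record: yes → false
  demonstrated funds ≤ 164726 USD: 171954 ≤ 164726 is false
  intended stay > 7 days: 526 > 7 is true
  intended stay ≥ 313 days: 526 ≥ 313 is true
  stated purpose ∈ {business, medical, study, transit}: medical is in the set → true
Combine:
[1.1.1] false → true (antecedent false ⇒ implication holds) = true
[1.1] NOT true = false
[1.2.2] false AND false = false
[1.2] false OR false = false
[1.3.2] true OR true = true
[1.3] false AND true = false
[1] false OR false OR false = false
[2.1.3.1] false AND false = false
[2.1.3] NOT false = true
[2.1] true AND false AND true = false
[2.2.1] false AND true = false
[2.2.2.2.1] true AND true = true
[2.2.2.2] NOT true = false
[2.2.2] true OR false = true
[2.2] false OR true = true
[2] false OR true = true
[root] false OR true = true
Overall: true → granted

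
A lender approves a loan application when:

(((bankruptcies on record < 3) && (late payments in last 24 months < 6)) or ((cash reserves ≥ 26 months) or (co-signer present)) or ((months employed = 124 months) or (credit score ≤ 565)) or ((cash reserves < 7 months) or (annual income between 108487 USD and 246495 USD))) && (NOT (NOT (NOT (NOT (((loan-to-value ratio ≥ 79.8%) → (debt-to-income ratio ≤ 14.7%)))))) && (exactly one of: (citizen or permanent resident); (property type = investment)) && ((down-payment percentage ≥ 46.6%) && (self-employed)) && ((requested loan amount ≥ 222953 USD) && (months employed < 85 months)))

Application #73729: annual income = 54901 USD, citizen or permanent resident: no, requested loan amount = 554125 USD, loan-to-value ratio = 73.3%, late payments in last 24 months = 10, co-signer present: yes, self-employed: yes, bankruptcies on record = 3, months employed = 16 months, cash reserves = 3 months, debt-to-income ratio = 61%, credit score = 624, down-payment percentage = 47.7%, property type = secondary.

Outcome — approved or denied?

Atomic conditions:
  bankruptcies on record < 3: 3 < 3 is false
  late payments in last 24 months < 6: 10 < 6 is false
  cash reserves ≥ 26 months: 3 ≥ 26 is false
  co-signer present: yes → true
  months employed = 124 months: 16 == 124 is false
  credit score ≤ 565: 624 ≤ 565 is false
  cash reserves < 7 months: 3 < 7 is true
  annual income between 108487 USD and 246495 USD: 54901 in [108487, 246495] is false
  loan-to-value ratio ≥ 79.8%: 73.3 ≥ 79.8 is false
  debt-to-income ratio ≤ 14.7%: 61 ≤ 14.7 is false
  citizen or permanent resident: no → false
  property type = investment: secondary == investment is false
  down-payment percentage ≥ 46.6%: 47.7 ≥ 46.6 is true
  self-employed: yes → true
  requested loan amount ≥ 222953 USD: 554125 ≥ 222953 is true
  months employed < 85 months: 16 < 85 is true
Combine:
[1.1] false AND false = false
[1.2] false OR true = true
[1.3] false OR false = false
[1.4] true OR false = true
[1] false OR true OR false OR true = true
[2.1.1.1.1.1] false → false (antecedent false ⇒ implication holds) = true
[2.1.1.1.1] NOT true = false
[2.1.1.1] NOT false = true
[2.1.1] NOT true = false
[2.1] NOT false = true
[2.2] exactly-one(false, false) = false
[2.3] true AND true = true
[2.4] true AND true = true
[2] true AND false AND true AND true = false
[root] true AND false = false
Overall: false → denied

Denied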